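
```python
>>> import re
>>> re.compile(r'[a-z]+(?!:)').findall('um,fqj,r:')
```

The negative lookahead/lookbehind blocks any match where the forbidden context is present.
No capturing groups, so `findall` returns the 2 full match strings.

['um', 'fqj']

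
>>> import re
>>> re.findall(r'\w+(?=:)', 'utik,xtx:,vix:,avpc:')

['xtx', 'vix', 'avpc']

Lookahead/lookbehind check context without consuming it, so the matched span excludes the asserted characters.
`findall` yields the raw match text (3 of them) because the pattern has no groups.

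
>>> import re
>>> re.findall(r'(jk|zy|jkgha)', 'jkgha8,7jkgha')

Alternation isn't longest-match — the leftmost alternative that fits at this position is chosen.
One capturing group, so `findall` returns just the captured substring from each match — 2 in all.

['jk', 'jk']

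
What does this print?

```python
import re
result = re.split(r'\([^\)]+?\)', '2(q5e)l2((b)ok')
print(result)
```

The string is cut at each match, leaving 3 pieces.

['2', 'l2', 'ok']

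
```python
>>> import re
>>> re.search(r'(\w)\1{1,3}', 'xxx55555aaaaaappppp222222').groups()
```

('x',)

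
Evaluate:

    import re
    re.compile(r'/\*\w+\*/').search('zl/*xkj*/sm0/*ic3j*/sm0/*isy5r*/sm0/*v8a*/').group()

The match spans [2:9] → '/*xkj*/'.

'/*xkj*/'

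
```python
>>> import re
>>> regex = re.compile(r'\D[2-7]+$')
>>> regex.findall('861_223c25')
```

Pattern: a non-digit; then one or more of a character in [2-7]; then anchored at the end.
No capturing groups, so `findall` returns the 1 full match string.

['c25']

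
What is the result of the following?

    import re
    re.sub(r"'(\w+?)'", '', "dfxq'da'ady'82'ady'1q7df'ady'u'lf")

'dfxqadyadyadylf'

Each match is replaced by ''.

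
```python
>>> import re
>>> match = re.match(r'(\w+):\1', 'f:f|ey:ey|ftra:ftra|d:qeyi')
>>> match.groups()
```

('f',)

The match spans [0:3] → 'f:f'.
Captured: group 1 = 'f'.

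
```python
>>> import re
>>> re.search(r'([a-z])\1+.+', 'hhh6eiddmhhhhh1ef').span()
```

(0, 17)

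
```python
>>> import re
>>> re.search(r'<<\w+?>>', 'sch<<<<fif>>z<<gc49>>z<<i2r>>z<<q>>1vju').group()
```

'<<fif>>'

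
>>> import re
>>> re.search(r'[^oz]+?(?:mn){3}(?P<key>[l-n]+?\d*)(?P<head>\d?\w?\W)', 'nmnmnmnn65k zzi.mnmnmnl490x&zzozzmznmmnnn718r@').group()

The pattern matches one or more of any character except [oz] (lazy), then the literal 'mn' repeated 3 times; then one or more of a character in [l-n] (lazy), then zero or more of a digit (captured as 'key'); then optionally a digit, then optionally a word character, then a non-word character (captured as 'head').
`search` walks the string left to right and returns the first match it finds.
The match spans [0:12] → 'nmnmnmnn65k '.
Captured: group 1 = 'n65', group 2 = 'k '.

'nmnmnmnn65k '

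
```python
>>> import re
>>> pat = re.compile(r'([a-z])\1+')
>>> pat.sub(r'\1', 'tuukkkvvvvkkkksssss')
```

'tukvks'

`\1` has to match the exact text group 1 already captured.
The replacement refers to a captured group, so each match is rewritten using its own captured text.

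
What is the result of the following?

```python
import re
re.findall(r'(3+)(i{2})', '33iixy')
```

[('33', 'ii')]

The pattern matches one or more of a literal '3' (captured); then exactly 2 of a literal 'i' (captured).
Walking the string: at [0:4] match '33ii', groups = ('33', 'ii').
2 groups means the one result is a tuple of 2 captured strings — 1 here.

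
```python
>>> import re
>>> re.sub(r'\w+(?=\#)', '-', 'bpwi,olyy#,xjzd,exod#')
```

The `(?=…)`/`(?<=…)` assertion just peeks at neighbouring text; it doesn't advance the match position.
Matches: at [5:9] → 'olyy'; at [16:20] → 'exod'.
Every occurrence is swapped for '-'.

'bpwi,-#,xjzd,-#'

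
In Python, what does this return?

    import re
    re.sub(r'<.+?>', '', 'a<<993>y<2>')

'ay'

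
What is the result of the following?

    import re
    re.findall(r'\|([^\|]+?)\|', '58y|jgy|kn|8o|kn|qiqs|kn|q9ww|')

['jgy', '8o', 'qiqs', 'q9ww']

`findall` collects group 1 from each match (4 total).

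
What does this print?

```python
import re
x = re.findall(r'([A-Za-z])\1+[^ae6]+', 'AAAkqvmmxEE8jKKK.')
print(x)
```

['A']

A backreference is literal: `\1` must see the identical characters the first group matched.
Matches: at [0:17] match 'AAAkqvmmxEE8jKKK.', group 1 = 'A'.
Because there's exactly one group, `findall` drops the full match and keeps group 1 from the one hit.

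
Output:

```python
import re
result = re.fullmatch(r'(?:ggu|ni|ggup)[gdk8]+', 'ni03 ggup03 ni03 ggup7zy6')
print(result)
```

None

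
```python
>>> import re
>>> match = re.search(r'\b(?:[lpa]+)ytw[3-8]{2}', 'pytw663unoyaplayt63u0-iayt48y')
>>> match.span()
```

The pattern matches a word boundary (`\b`, zero-width); then one or more of one of [lpa] (non-capturing group); then the literal 'ytw', then exactly 2 of a character in [3-8].
`re.search` scans for the first position where the pattern succeeds.
The match spans [0:6] → 'pytw66'.

(0, 6)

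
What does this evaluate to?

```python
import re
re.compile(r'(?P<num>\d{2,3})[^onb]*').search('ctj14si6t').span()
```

Pattern: 2 to 3 of a digit (captured as 'num'); then zero or more of any character except [onb].
`re.search` tries every starting position until one works.
The match spans [3:9] → '14si6t'.
Captured: group 1 = '14'.

(3, 9)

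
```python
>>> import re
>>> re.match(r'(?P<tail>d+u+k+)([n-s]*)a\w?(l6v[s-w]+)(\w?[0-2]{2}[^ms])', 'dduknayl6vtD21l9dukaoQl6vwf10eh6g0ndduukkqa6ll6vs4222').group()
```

'dduknayl6vtD21l'

The pattern matches one or more of a literal 'd', then one or more of a literal 'u', then one or more of a literal 'k' (captured as 'tail'); then zero or more of a character in [n-s] (captured); then a literal 'a', then optionally a word character; then the literal 'l6v', then one or more of a character in [s-w] (captured); then optionally a word character, then exactly 2 of a character in [0-2], then any character except [ms] (captured).
`re.match` won't scan ahead — the pattern has to work from the very first character.
The match spans [0:15] → 'dduknayl6vtD21l'.
Captured: group 1 = 'dduk', group 2 = 'n', group 3 = 'l6vt', group 4 = 'D21l'.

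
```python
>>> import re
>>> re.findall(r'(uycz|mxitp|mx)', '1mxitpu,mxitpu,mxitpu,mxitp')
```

['mxitp', 'mxitp', 'mxitp', 'mxitp']

Alternation tries branches left to right and keeps the first one that lets the overall match succeed at that position.
One capturing group, so `findall` returns just the captured substring from each match — 4 in all.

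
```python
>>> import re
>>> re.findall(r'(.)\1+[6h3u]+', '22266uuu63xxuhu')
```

['2', 'x']

After group 1 captures some text, `\1` only succeeds where that same text appears again.
`findall` collects group 1 from each match (2 total).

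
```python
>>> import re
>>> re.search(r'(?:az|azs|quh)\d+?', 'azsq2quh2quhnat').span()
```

(5, 9)

The match spans [5:9] → 'quh2'.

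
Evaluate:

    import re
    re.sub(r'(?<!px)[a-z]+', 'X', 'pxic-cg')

'X-X'

Because the assertion is negative and zero-width, positions next to the forbidden text are skipped.
`sub` substitutes 'X' at each match site.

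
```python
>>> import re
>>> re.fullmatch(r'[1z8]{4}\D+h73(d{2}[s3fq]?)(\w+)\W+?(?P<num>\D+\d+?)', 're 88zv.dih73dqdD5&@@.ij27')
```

None

`re.fullmatch` is like wrapping the pattern in `^…$` (in single-line mode).
Here the pattern can't cover the whole string, so the call returns None.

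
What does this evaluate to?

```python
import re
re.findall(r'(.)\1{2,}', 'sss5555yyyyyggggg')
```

['s', '5', 'y', 'g']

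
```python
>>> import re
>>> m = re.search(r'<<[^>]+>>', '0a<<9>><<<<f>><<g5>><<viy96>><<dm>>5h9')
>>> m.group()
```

The match spans [2:7] → '<<9>>'.

'<<9>>'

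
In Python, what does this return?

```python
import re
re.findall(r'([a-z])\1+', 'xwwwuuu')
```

['w', 'u']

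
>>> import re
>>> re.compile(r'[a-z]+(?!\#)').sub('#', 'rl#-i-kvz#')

The negative lookahead/lookbehind blocks any match where the forbidden context is present.
Matches: at [0:1] → 'r'; at [4:5] → 'i'; at [6:8] → 'kv'.
Every occurrence is swapped for '#'.

'#l#-#-#z#'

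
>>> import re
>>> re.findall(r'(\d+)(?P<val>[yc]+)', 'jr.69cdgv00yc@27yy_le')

[('69', 'c'), ('00', 'yc'), ('27', 'yy')]

The pattern matches one or more of a digit (captured); then one or more of one of [yc] (captured as 'val').
Walking the string: at [3:6] match '69c', groups = ('69', 'c'); at [9:13] match '00yc', groups = ('00', 'yc'); at [14:18] match '27yy', groups = ('27', 'yy').
`findall` packs the 2 group values into a tuple for every match.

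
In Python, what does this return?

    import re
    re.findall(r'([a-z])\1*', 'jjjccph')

['j', 'c', 'p', 'h']

A backreference is literal: `\1` must see the identical characters the first group matched.
Scanning left to right: at [0:3] match 'jjj', group 1 = 'j'; at [3:5] match 'cc', group 1 = 'c'; at [5:6] match 'p', group 1 = 'p'; at [6:7] match 'h', group 1 = 'h'.
`findall` collects group 1 from each match (4 total).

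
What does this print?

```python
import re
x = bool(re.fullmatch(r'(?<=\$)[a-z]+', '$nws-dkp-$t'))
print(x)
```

False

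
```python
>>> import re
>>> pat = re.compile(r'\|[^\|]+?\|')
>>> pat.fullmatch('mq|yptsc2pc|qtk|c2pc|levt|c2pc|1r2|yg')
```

`re.fullmatch` is like wrapping the pattern in `^…$` (in single-line mode).
Here the string isn't matched end-to-end, so the call returns None.

None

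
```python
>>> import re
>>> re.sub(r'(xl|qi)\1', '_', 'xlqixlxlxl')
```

`\1` is not a pattern — it's the concrete string captured by group 1, re-applied verbatim.
`sub` substitutes '_' at each match site.

'xlqi_xl'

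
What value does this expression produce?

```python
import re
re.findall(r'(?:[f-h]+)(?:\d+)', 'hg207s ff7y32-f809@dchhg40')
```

['hg207', 'ff7', 'f809', 'hhg40']

This matches one or more of a character in [f-h] (non-capturing group); then one or more of a digit (non-capturing group).
Matches: at [0:5] → 'hg207'; at [7:10] → 'ff7'; at [14:18] → 'f809'; at [21:26] → 'hhg40'.
With no groups in the pattern, `findall` gives back each whole match — 4 here.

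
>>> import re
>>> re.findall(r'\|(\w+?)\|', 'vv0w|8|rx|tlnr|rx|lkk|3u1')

['8', 'tlnr', 'lkk']

Because there's exactly one group, `findall` drops the full match and keeps group 1 from each hit.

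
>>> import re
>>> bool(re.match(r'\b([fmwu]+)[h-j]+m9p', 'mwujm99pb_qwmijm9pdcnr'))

False

The pattern matches a word boundary (`\b`, zero-width); then one or more of one of [fmwu] (captured); then one or more of a character in [h-j], then the literal 'm9p'.
`re.match` won't scan ahead — the pattern has to work from the very first character.
Here position 0 doesn't satisfy it, so the call returns None, and `bool(None)` is False.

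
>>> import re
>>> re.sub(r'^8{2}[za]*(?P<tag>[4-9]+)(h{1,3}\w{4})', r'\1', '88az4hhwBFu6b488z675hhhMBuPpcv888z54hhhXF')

Pattern: anchored at the start of the string; then exactly 2 of the literal '8', then zero or more of one of [za]; then one or more of a character in [4-9] (captured as 'tag'); then 1 to 3 of a literal 'h', then exactly 4 of a word character (captured).
Matches: at [0:11] → '88az4hhwBFu'.
Each match is replaced using the text its own group 1 captured.

'46b488z675hhhMBuPpcv888z54hhhXF'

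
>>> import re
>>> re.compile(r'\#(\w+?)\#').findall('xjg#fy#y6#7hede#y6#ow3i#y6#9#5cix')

['fy', '7hede', 'ow3i', '9']

Scanning left to right: at [3:7] match '#fy#', group 1 = 'fy'; at [9:16] match '#7hede#', group 1 = '7hede'; at [18:24] match '#ow3i#', group 1 = 'ow3i'; at [26:29] match '#9#', group 1 = '9'.
With a single group, `findall` returns only what that group captured — 4 items.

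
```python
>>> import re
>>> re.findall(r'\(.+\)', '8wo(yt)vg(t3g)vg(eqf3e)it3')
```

Walking the string: at [3:23] → '(yt)vg(t3g)vg(eqf3e)'.
Since nothing is captured, `findall` lists the 1 matched substring directly.

['(yt)vg(t3g)vg(eqf3e)']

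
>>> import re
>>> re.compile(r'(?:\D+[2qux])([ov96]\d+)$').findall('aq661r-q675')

This matches one or more of a non-digit, then one of [2qux] (non-capturing group); then one of [ov96], then one or more of a digit (captured); then anchored at the end.
Matches: at [5:11] match 'r-q675', group 1 = '675'.
Because there's exactly one group, `findall` drops the full match and keeps group 1 from the one hit.

['675']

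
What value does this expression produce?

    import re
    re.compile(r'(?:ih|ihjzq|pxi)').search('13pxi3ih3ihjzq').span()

`re.search` scans for the first position where the pattern succeeds.
The match spans [2:5] → 'pxi'.

(2, 5)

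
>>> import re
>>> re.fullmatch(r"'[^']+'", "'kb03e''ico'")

None

`fullmatch` succeeds only if the pattern covers the string from start to end.
Here the string isn't matched end-to-end, so the call returns None.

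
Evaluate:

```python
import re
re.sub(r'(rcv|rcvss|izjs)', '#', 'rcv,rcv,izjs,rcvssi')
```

'#,#,#,#ssi'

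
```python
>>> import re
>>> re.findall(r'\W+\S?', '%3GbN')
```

['%3']

This matches one or more of a non-word character; then optionally a non-whitespace character.
Walking the string: at [0:2] → '%3'.
No capturing groups, so `findall` returns the 1 full match string.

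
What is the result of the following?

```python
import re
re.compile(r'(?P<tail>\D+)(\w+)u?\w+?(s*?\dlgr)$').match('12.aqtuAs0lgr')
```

None

`match` is anchored at position 0; if the pattern doesn't fit there, it returns None.
Here the pattern fails at index 0, so the call returns None.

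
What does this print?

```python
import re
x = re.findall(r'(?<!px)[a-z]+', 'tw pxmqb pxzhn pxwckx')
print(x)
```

['tw', 'pxmqb', 'pxzhn', 'pxwckx']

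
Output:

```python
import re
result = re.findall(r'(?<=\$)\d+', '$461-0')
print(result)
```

['461']

The lookaround is zero-width — it requires the adjacent text to match without consuming it, so the asserted text isn't part of the match.
`findall` yields the raw match text (1 of them) because the pattern has no groups.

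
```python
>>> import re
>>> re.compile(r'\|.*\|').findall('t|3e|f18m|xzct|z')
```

['|3e|f18m|xzct|']

`findall` yields the raw match text (1 of them) because the pattern has no groups.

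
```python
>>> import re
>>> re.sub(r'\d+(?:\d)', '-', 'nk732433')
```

'nk-'

Each match is replaced by '-'.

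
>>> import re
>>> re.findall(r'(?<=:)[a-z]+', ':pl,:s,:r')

Because the assertion is zero-width, the text it checks is not consumed and won't appear in the result.
`findall` yields the raw match text (3 of them) because the pattern has no groups.

['pl', 's', 'r']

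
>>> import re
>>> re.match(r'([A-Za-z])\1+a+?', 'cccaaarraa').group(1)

`\1` is not a pattern — it's the concrete string captured by group 1, re-applied verbatim.
`re.match` only tries the pattern at the start of the string.
The match spans [0:4] → 'ccca'.
Captured: group 1 = 'c'.

'c'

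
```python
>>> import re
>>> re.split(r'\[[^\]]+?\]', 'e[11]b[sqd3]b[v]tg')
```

['e', 'b', 'b', 'tg']

Matches to split on: at [1:5] → '[11]'; at [6:12] → '[sqd3]'; at [13:16] → '[v]'.
`split` removes every match and returns the 4 fragments in between.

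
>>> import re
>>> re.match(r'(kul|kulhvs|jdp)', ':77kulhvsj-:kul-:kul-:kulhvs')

None

`re.match` only tries the pattern at the start of the string.
Here the string doesn't start with a match, so the call returns None.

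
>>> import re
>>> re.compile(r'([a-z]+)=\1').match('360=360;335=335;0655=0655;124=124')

None

`re.match` only tries the pattern at the start of the string.
Here position 0 doesn't satisfy it, so the call returns None.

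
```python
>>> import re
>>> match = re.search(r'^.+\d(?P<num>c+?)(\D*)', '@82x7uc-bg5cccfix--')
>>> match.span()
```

This matches anchored at the start of the string; then one or more of any character, then a digit; then one or more of a literal 'c' (lazy) (captured as 'num'); then zero or more of a non-digit (captured).
`search` walks the string left to right and returns the first match it finds.
The match spans [0:19] → '@82x7uc-bg5cccfix--'.
Captured: group 1 = 'c', group 2 = 'ccfix--'.

(0, 19)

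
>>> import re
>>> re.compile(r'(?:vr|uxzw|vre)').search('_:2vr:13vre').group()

'vr'

`search` walks the string left to right and returns the first match it finds.
The match spans [3:5] → 'vr'.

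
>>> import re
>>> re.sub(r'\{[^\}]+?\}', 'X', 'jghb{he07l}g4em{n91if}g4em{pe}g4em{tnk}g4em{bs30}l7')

Every occurrence is swapped for 'X'.

'jghbXg4emXg4emXg4emXg4emXl7'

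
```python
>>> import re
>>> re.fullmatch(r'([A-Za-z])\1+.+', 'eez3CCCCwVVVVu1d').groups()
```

The match spans [0:16] → 'eez3CCCCwVVVVu1d'.
Captured: group 1 = 'e'.

('e',)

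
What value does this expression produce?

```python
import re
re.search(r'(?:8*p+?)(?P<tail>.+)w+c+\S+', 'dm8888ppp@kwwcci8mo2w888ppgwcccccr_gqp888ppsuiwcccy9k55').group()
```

'8888ppp@kwwcci8mo2w888ppgwcccccr_gqp888ppsuiwcccy9k55'

This matches zero or more of a literal '8', then one or more of the literal 'p' (lazy) (non-capturing group); then one or more of any character (captured as 'tail'); then one or more of the literal 'w', then one or more of the literal 'c', then one or more of a non-whitespace character.
The match spans [2:55] → '8888ppp@kwwcci8mo2w888ppgwcccccr_gqp888ppsuiwcccy9k55'.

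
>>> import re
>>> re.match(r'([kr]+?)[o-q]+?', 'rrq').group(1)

The pattern matches one or more of one of [kr] (lazy) (captured); then one or more of a character in [o-q] (lazy).
`re.match` won't scan ahead — the pattern has to work from the very first character.
The match spans [0:3] → 'rrq'.
Captured: group 1 = 'rr'.

'rr'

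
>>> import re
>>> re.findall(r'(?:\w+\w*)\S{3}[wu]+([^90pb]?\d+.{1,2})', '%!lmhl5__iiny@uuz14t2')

['z14t2']

The pattern matches one or more of a word character, then zero or more of a word character (non-capturing group); then exactly 3 of a non-whitespace character, then one or more of one of [wu]; then optionally any character except [90pb], then one or more of a digit, then 1 to 2 of any character (captured).
Scanning left to right: at [2:21] match 'lmhl5__iiny@uuz14t2', group 1 = 'z14t2'.
One capturing group, so `findall` returns just the captured substring from the one match — 1 in all.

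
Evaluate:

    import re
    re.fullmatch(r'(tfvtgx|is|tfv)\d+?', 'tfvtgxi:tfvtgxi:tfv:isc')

`re.fullmatch` requires the pattern to consume the entire string.
Here there's no way to consume every character, so the call returns None.

None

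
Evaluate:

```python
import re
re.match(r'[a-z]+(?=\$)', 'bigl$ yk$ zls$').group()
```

Because the assertion is zero-width, the text it checks is not consumed and won't appear in the result.
With `match`, the pattern is implicitly anchored at the beginning.
The match spans [0:4] → 'bigl'.

'bigl'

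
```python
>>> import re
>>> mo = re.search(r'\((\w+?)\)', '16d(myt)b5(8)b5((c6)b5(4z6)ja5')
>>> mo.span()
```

(3, 8)

The match spans [3:8] → '(myt)'.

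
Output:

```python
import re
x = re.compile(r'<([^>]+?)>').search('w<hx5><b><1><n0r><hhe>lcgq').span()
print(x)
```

The match spans [1:6] → '<hx5>'.

(1, 6)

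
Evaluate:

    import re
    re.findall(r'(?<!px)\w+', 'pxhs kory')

['pxhs', 'kory']

Because the assertion is negative and zero-width, positions next to the forbidden text are skipped.
No capturing groups, so `findall` returns the 2 full match strings.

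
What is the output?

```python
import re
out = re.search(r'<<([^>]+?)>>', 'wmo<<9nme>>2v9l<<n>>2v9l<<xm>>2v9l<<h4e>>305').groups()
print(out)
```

('9nme',)

`search` walks the string left to right and returns the first match it finds.
The match spans [3:11] → '<<9nme>>'.
Captured: group 1 = '9nme'.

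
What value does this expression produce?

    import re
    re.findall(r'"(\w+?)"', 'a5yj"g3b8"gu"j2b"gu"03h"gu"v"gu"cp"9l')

['g3b8', 'j2b', '03h', 'v', 'cp']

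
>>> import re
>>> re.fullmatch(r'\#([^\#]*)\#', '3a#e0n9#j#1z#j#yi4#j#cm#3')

`re.fullmatch` is like wrapping the pattern in `^…$` (in single-line mode).
Here the pattern can't cover the whole string, so the call returns None.

None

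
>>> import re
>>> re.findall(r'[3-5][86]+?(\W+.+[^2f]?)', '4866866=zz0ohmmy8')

['=zz0ohmmy8']

The pattern matches a character in [3-5], then one or more of one of [86] (lazy); then one or more of a non-word character, then one or more of any character, then optionally any character except [2f] (captured).
Matches: at [0:17] match '4866866=zz0ohmmy8', group 1 = '=zz0ohmmy8'.
One capturing group, so `findall` returns just the captured substring from the one match — 1 in all.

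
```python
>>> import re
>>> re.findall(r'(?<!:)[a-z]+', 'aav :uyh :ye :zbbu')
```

['aav', 'yh', 'e', 'bbu']

The negative lookaround is zero-width — it rules out positions where the adjacent text would match, without consuming anything.
Walking the string: at [0:3] → 'aav'; at [6:8] → 'yh'; at [11:12] → 'e'; at [15:18] → 'bbu'.
`findall` yields the raw match text (4 of them) because the pattern has no groups.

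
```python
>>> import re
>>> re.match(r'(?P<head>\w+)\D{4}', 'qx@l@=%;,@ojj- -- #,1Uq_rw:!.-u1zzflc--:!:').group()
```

'qx@l@='

This matches one or more of a word character (captured as 'head'); then exactly 4 of a non-digit.
`match` is anchored at position 0; if the pattern doesn't fit there, it returns None.
The match spans [0:6] → 'qx@l@='.
Captured: group 1 = 'qx'.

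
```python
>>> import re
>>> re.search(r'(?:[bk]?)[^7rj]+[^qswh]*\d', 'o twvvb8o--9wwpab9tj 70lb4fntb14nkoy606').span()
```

(0, 39)

The match spans [0:39] → 'o twvvb8o--9wwpab9tj 70lb4fntb14nkoy606'.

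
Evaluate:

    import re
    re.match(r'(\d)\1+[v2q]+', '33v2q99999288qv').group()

'33v2q'

`\1` has to match the exact text group 1 already captured.
With `match`, the pattern is implicitly anchored at the beginning.
The match spans [0:5] → '33v2q'.
Captured: group 1 = '3'.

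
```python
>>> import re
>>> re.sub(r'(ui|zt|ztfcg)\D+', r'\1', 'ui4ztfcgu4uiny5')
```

'ui4zt4ui5'

The regex engine tests alternatives in the order written; an earlier branch that matches wins even if a later one would match more.
Each match is replaced using the text its own group 1 captured.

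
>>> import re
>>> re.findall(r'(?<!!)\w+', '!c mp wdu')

A negative assertion filters positions out without eating any characters.
`findall` yields the raw match text (2 of them) because the pattern has no groups.

['mp', 'wdu']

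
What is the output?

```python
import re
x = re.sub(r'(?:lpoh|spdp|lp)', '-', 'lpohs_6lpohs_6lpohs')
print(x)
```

-s_6-s_6-s

Alternation tries branches left to right and keeps the first one that lets the overall match succeed at that position.
Matches: at [0:4] → 'lpoh'; at [7:11] → 'lpoh'; at [14:18] → 'lpoh'.
Each match is replaced by '-'.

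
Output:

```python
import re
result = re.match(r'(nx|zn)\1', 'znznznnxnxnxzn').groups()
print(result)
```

('zn',)

A backreference is literal: `\1` must see the identical characters the first group matched.
`re.match` won't scan ahead — the pattern has to work from the very first character.
The match spans [0:4] → 'znzn'.
Captured: group 1 = 'zn'.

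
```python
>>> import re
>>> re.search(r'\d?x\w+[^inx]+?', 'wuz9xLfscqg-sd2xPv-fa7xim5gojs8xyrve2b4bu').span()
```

(3, 12)

Because the quantifier is non-greedy, it stops expanding at the earliest point where the rest of the pattern can succeed.
The match spans [3:12] → '9xLfscqg-'.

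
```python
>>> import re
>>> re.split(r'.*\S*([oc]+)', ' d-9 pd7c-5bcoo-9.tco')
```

['', 'o', '']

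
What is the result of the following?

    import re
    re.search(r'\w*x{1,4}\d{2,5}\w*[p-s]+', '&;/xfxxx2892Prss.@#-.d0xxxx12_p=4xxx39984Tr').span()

The match spans [3:16] → 'xfxxx2892Prss'.

(3, 16)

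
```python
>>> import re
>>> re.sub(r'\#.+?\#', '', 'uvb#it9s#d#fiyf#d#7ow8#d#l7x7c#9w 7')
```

The `?` after the quantifier makes it lazy — it takes as little as possible before letting the rest of the pattern try.
Matches: at [3:9] → '#it9s#'; at [10:16] → '#fiyf#'; at [17:23] → '#7ow8#'; at [24:31] → '#l7x7c#'.
Each match is replaced by ''.

'uvbddd9w 7'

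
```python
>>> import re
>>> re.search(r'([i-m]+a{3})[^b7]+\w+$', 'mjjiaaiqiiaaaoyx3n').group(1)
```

The pattern matches one or more of a character in [i-m], then exactly 3 of a literal 'a' (captured); then one or more of any character except [b7]; then one or more of a word character; then anchored at the end.
`re.search` tries every starting position until one works.
The match spans [8:18] → 'iiaaaoyx3n'.
Captured: group 1 = 'iiaaa'.

'iiaaa'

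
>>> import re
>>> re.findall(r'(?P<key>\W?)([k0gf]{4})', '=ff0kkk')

[('=', 'ff0k')]

This matches optionally a non-word character (captured as 'key'); then exactly 4 of one of [k0gf] (captured).
With 2 capturing groups, `findall` returns a 2-tuple per match.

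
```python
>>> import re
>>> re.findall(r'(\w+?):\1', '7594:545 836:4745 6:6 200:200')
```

['6', '200']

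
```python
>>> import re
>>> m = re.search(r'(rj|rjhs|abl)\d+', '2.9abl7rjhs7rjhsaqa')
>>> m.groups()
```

The match spans [3:7] → 'abl7'.
Captured: group 1 = 'abl'.

('abl',)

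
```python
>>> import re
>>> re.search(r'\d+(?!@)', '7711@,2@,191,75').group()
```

Because the assertion is negative and zero-width, positions next to the forbidden text are skipped.
`re.search` scans for the first position where the pattern succeeds.
The match spans [0:3] → '771'.

'771'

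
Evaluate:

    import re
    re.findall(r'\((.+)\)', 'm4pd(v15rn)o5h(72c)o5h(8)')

Scanning left to right: at [4:25] match '(v15rn)o5h(72c)o5h(8)', group 1 = 'v15rn)o5h(72c)o5h(8'.
`findall` collects group 1 from the one match (1 total).

['v15rn)o5h(72c)o5h(8']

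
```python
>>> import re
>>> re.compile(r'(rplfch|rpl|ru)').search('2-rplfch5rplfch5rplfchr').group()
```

`|` is ordered: at each position the engine commits to the first alternative that works.
The match spans [2:8] → 'rplfch'.

'rplfch'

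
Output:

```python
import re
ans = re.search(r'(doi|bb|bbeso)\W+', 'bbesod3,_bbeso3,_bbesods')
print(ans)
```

None

`search` walks the string left to right and returns the first match it finds.
Here the pattern never matches, so the call returns None.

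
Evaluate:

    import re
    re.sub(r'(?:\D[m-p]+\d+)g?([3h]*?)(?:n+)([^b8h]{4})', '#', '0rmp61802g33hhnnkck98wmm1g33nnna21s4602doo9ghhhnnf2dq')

Pattern: a non-digit, then one or more of a character in [m-p], then one or more of a digit (non-capturing group); then optionally a literal 'g'; then zero or more of one of [3h] (lazy) (captured); then one or more of a literal 'n' (non-capturing group); then exactly 4 of any character except [b8h] (captured).
Matches: at [1:20] → 'rmp61802g33hhnnkck9'; at [21:35] → 'wmm1g33nnna21s'; at [39:53] → 'doo9ghhhnnf2dq'.
Each match is replaced by '#'.

'0#8#4602#'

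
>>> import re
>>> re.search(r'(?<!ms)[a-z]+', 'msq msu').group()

'msq'

The negative lookahead/lookbehind blocks any match where the forbidden context is present.
`re.search` tries every starting position until one works.
The match spans [0:3] → 'msq'.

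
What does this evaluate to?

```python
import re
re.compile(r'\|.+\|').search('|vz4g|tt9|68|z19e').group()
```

'|vz4g|tt9|68|'

`re.search` scans for the first position where the pattern succeeds.
The match spans [0:13] → '|vz4g|tt9|68|'.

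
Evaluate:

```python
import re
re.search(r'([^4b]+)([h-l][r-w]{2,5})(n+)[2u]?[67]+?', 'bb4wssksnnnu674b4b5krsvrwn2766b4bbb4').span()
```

(18, 28)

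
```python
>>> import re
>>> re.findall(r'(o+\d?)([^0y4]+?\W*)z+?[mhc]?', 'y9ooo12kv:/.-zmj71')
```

[('ooo1', '2kv:/.-')]

With 2 capturing groups, `findall` returns a 2-tuple per match.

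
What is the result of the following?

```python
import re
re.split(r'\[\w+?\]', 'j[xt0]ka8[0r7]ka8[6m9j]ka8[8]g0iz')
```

Matches to split on: at [1:6] → '[xt0]'; at [9:14] → '[0r7]'; at [17:23] → '[6m9j]'; at [26:29] → '[8]'.
The string is cut at each match, leaving 5 pieces.

['j', 'ka8', 'ka8', 'ka8', 'g0iz']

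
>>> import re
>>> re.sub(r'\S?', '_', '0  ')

'__ _ _'

Pattern: optionally a non-whitespace character.
Matches: at [0:1] → '0'; at [1:1] → ''; at [2:2] → ''; at [3:3] → ''.
Every occurrence is swapped for '_'.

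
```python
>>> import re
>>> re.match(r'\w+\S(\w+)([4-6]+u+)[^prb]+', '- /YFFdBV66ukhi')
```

None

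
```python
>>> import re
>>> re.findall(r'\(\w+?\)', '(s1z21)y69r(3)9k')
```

Matches: at [0:7] → '(s1z21)'; at [11:14] → '(3)'.
Since nothing is captured, `findall` lists the 2 matched substrings directly.

['(s1z21)', '(3)']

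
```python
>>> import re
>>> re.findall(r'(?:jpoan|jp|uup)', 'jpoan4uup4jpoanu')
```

['jpoan', 'uup', 'jpoan']

The regex engine tests alternatives in the order written; an earlier branch that matches wins even if a later one would match more.
`findall` yields the raw match text (3 of them) because the pattern has no groups.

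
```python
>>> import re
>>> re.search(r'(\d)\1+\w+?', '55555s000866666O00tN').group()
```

`\1` has to match the exact text group 1 already captured.
`search` walks the string left to right and returns the first match it finds.
The match spans [0:6] → '55555s'.
Captured: group 1 = '5'.

'55555s'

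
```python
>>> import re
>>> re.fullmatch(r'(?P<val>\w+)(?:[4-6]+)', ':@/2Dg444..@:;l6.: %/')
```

This matches one or more of a word character (captured as 'val'); then one or more of a character in [4-6] (non-capturing group).
`fullmatch` succeeds only if the pattern covers the string from start to end.
Here the string isn't matched end-to-end, so the call returns None.

None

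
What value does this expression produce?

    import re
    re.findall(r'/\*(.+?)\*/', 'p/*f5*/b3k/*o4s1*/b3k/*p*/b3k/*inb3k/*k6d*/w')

['f5', 'o4s1', 'p', 'inb3k/*k6d']

A `+?`/`*?`/`{m,n}?` starts at its minimum and grows only as far as needed for what follows to match.
One capturing group, so `findall` returns just the captured substring from each match — 4 in all.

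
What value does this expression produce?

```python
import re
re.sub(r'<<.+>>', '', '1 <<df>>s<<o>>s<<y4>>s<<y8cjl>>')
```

Every occurrence is swapped for ''.

'1 '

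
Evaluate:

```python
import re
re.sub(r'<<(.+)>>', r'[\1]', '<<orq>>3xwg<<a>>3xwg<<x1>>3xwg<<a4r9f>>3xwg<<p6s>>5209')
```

Matches: at [0:50] → '<<orq>>3xwg<<a>>3xwg<<x1>>3xwg<<a4r9f>>3xwg<<p6s>>'.
`\1` in the replacement pulls in group 1's text for each match.

'[orq>>3xwg<<a>>3xwg<<x1>>3xwg<<a4r9f>>3xwg<<p6s]5209'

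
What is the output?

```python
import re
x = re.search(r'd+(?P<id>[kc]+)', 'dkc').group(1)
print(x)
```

kc

This matches one or more of a literal 'd'; then one or more of one of [kc] (captured as 'id').
Unlike `match`, `search` isn't anchored — it looks for the pattern anywhere in the string.
The match spans [0:3] → 'dkc'.
Captured: group 1 = 'kc'.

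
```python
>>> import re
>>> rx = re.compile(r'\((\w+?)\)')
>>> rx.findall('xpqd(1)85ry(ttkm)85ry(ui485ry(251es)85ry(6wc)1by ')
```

['1', 'ttkm', '251es', '6wc']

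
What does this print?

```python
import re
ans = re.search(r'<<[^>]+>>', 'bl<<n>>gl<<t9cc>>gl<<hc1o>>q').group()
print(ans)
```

<<n>>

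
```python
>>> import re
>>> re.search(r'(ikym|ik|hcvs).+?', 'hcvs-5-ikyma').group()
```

Unlike `match`, `search` isn't anchored — it looks for the pattern anywhere in the string.
The match spans [0:5] → 'hcvs-'.
Captured: group 1 = 'hcvs'.

'hcvs-'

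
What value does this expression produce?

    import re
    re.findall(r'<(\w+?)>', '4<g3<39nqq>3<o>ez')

Scanning left to right: at [4:11] match '<39nqq>', group 1 = '39nqq'; at [12:15] match '<o>', group 1 = 'o'.
One capturing group, so `findall` returns just the captured substring from each match — 2 in all.

['39nqq', 'o']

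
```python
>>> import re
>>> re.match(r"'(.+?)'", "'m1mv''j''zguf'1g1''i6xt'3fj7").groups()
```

('m1mv',)

The match spans [0:6] → "'m1mv'".
Captured: group 1 = 'm1mv'.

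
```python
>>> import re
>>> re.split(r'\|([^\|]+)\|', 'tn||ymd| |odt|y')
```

Matches to split on: at [3:8] → '|ymd|'; at [9:14] → '|odt|'.
With a capturing group present, the delimiter's captured portion is kept in the result list.

['tn|', 'ymd', ' ', 'odt', 'y']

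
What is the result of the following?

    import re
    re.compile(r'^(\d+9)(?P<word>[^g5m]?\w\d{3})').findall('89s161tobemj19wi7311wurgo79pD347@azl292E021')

[('89', 's161')]

Pattern: anchored at the start of the string; then one or more of a digit, then the literal '9' (captured); then optionally any character except [g5m], then a word character, then exactly 3 of a digit (captured as 'word').
2 groups means the one result is a tuple of 2 captured strings — 1 here.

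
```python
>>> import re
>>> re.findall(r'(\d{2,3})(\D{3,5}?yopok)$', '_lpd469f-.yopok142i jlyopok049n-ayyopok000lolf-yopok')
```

[('000', 'lolf-yopok')]

Multiple groups make `findall` return tuples — one 2-tuple for the one match.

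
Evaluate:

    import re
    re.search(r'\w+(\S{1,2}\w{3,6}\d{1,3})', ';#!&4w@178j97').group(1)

'@178j97'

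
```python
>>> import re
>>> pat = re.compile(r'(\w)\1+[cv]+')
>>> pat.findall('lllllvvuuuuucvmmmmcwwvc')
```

['l', 'u', 'm', 'w']

`\1` is not a pattern — it's the concrete string captured by group 1, re-applied verbatim.
Matches: at [0:7] match 'lllllvv', group 1 = 'l'; at [7:14] match 'uuuuucv', group 1 = 'u'; at [14:19] match 'mmmmc', group 1 = 'm'; at [19:23] match 'wwvc', group 1 = 'w'.
Because there's exactly one group, `findall` drops the full match and keeps group 1 from each hit.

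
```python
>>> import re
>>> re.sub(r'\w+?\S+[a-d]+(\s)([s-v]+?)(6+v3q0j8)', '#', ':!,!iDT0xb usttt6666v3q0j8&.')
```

':!,!#&.'

This matches one or more of a word character (lazy), then one or more of a non-whitespace character, then one or more of a character in [a-d]; then whitespace (captured); then one or more of a character in [s-v] (lazy) (captured); then one or more of a literal '6', then the literal 'v3q', then the literal '0j8' (captured).
Matches: at [4:26] → 'iDT0xb usttt6666v3q0j8'.
Each match is replaced by '#'.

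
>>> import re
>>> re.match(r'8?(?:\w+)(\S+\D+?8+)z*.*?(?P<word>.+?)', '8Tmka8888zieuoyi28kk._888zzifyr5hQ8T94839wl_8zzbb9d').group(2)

Pattern: optionally a literal '8'; then one or more of a word character (non-capturing group); then one or more of a non-whitespace character, then one or more of a non-digit (lazy), then one or more of the literal '8' (captured); then zero or more of a literal 'z', then zero or more of any character (lazy); then one or more of any character (lazy) (captured as 'word').
`re.match` won't scan ahead — the pattern has to work from the very first character.
The match spans [0:48] → '8Tmka8888zieuoyi28kk._888zzifyr5hQ8T94839wl_8zzb'.
Captured: group 1 = '._888zzifyr5hQ8T94839wl_8', group 2 = 'b'.

'b'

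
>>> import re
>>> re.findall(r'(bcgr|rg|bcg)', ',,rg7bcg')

Matches: at [2:4] match 'rg', group 1 = 'rg'; at [5:8] match 'bcg', group 1 = 'bcg'.
One capturing group, so `findall` returns just the captured substring from each match — 2 in all.

['rg', 'bcg']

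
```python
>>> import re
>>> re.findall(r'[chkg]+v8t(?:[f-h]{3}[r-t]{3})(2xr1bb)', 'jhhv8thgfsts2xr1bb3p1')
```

['2xr1bb']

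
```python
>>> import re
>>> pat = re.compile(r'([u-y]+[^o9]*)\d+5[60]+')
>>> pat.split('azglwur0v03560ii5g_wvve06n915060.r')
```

['azgl', 'wur0v03560ii5g_wvve06n', '.r']

This matches one or more of a character in [u-y], then zero or more of any character except [o9] (captured); then one or more of a digit; then the literal '5', then one or more of one of [60].
Because the pattern has a capturing group, `split` also inserts each captured text between the pieces.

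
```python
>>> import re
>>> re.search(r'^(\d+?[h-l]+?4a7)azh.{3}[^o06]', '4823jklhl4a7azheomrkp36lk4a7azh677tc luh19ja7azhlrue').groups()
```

This matches anchored at the start of the string; then one or more of a digit (lazy), then one or more of a character in [h-l] (lazy), then the literal '4a7' (captured); then the literal 'azh', then exactly 3 of any character, then any character except [o06].
Unlike `match`, `search` isn't anchored — it looks for the pattern anywhere in the string.
The match spans [0:19] → '4823jklhl4a7azheomr'.
Captured: group 1 = '4823jklhl4a7'.

('4823jklhl4a7',)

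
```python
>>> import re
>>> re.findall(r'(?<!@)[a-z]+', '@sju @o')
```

`(?!…)`/`(?<!…)` only lets a position through if the neighbouring text does NOT match; no characters are consumed.
Scanning left to right: at [2:4] → 'ju'.
No capturing groups, so `findall` returns the 1 full match string.

['ju']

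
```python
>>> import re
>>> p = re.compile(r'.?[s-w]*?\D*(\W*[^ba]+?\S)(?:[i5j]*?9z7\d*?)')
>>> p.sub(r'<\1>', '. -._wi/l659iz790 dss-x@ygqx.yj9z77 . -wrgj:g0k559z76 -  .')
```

'<659iz790 dss-x@ygqx.y><0k>6 -  .'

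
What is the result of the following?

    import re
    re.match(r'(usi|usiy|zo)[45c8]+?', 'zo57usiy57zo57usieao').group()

`re.match` only tries the pattern at the start of the string.
The match spans [0:3] → 'zo5'.

'zo5'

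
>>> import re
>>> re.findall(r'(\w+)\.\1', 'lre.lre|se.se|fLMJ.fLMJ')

['lre', 'se', 'fLMJ']

After group 1 captures some text, `\1` only succeeds where that same text appears again.
Matches: at [0:7] match 'lre.lre', group 1 = 'lre'; at [8:13] match 'se.se', group 1 = 'se'; at [14:23] match 'fLMJ.fLMJ', group 1 = 'fLMJ'.
One capturing group, so `findall` returns just the captured substring from each match — 3 in all.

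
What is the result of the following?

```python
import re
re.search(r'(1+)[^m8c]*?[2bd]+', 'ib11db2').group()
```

The pattern matches one or more of a literal '1' (captured); then zero or more of any character except [m8c] (lazy), then one or more of one of [2bd].
`re.search` tries every starting position until one works.
The match spans [2:7] → '11db2'.
Captured: group 1 = '11'.

'11db2'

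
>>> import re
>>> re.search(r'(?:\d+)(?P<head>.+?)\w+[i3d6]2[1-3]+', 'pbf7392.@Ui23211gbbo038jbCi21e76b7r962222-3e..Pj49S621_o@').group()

This matches one or more of a digit (non-capturing group); then one or more of any character (lazy) (captured as 'head'); then one or more of a word character, then one of [i3d6], then the literal '2'; then one or more of a character in [1-3].
`search` walks the string left to right and returns the first match it finds.
The match spans [3:41] → '7392.@Ui23211gbbo038jbCi21e76b7r962222'.
Captured: group 1 = '.@'.

'7392.@Ui23211gbbo038jbCi21e76b7r962222'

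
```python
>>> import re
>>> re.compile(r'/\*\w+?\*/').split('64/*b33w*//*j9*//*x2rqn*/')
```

['64', '', '', '']

The string is cut at each match, leaving 4 pieces.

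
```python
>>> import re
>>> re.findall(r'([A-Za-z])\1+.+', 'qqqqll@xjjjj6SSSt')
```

`\1` has to match the exact text group 1 already captured.
Scanning left to right: at [0:17] match 'qqqqll@xjjjj6SSSt', group 1 = 'q'.
With a single group, `findall` returns only what that group captured — 1 item.

['q']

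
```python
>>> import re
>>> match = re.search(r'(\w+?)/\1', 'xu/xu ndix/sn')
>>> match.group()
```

'xu/xu'

The backreference `\1` re-matches whatever the first group consumed, character for character.
The match spans [0:5] → 'xu/xu'.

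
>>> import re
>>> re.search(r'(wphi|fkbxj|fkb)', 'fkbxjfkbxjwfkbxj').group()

'fkbxj'

Alternation tries branches left to right and keeps the first one that lets the overall match succeed at that position.
The match spans [0:5] → 'fkbxj'.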